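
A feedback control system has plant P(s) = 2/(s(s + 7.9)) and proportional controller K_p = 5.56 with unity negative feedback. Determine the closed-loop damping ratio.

The closed-loop denominator is s(s+7.9) + 5.56·2 = s² + 7.9s + 11.12.
So ω_n² = 11.12 ⇒ ω_n = 3.335 rad/s, and ζ = 7.9/(2ω_n) = 1.18.

ζ = 1.18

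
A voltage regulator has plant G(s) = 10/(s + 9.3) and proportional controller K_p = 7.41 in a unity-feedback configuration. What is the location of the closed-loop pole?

Closed-loop transfer function: T(s) = K_p·G(s)/(1 + K_p·G(s)) = 74.1/(s + 9.3 + 74.1) = 74.1/(s + 83.4).
The closed-loop pole is at s = −83.4.

s = -83.4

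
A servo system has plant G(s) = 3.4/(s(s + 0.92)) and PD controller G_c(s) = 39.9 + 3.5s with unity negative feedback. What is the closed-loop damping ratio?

ζ = 0.55

Forward path: (39.9 + 3.5s)·3.4/(s(s+0.92)). The closed-loop characteristic equation is s² + (0.92 + 3.4·3.5)s + 3.4·39.9 = 0.
That is s² + 12.82s + 135.7 = 0, so ω_n = 11.65 rad/s and ζ = 12.82/(2·11.65) = 0.5503.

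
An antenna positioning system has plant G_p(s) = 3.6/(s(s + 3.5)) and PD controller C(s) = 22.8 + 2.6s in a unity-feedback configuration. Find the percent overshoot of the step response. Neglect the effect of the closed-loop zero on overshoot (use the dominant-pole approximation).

4.22%

Forward path: (22.8 + 2.6s)·3.6/(s(s+3.5)). The closed-loop characteristic equation is s² + (3.5 + 3.6·2.6)s + 3.6·22.8 = 0.
That is s² + 12.86s + 82.08 = 0, so ω_n = 9.06 rad/s and ζ = 12.86/(2·9.06) = 0.7097.
%OS = 100·exp(−πζ/√(1−ζ²)) = 4.22%.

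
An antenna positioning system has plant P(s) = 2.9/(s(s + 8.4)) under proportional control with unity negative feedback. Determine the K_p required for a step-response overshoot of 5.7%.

From %OS = 100·exp(−πζ/√(1−ζ²)) = 5.7%, ζ = −ln(0.057)/√(π²+ln²(0.057)) = 0.6738.
Characteristic equation s² + 8.4s + 2.9K_p = 0 gives ζ = 8.4/(2√(2.9K_p)).
Setting ζ = 0.6738: √(2.9K_p) = 8.4/(2·0.6738) = 6.233, so K_p = 38.85/2.9 = 13.4.

K_p = 13.4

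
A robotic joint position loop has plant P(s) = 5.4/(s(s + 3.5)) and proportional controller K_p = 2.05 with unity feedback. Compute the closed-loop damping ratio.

ζ = 0.526

The closed-loop denominator is s(s+3.5) + 2.05·5.4 = s² + 3.5s + 11.07.
Matching s² + 2ζω_n s + ω_n²: ω_n = √11.07 = 3.327 rad/s and 2ζω_n = 3.5, so ζ = 3.5/(2·3.327) = 0.526.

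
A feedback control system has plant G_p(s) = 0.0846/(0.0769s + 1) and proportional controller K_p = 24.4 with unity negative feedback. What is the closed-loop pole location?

s = -39.85

Closed loop: T(s) = K_p·G_p/(1+K_p·G_p) = 2.064/(0.0769s + 1 + 2.064), with pole at s = −(1 + 2.064)/0.0769 = −39.85.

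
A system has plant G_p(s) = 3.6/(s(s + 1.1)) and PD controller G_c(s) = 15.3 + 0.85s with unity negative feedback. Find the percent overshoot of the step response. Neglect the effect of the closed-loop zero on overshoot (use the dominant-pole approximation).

40%

Forward path: (15.3 + 0.85s)·3.6/(s(s+1.1)). The closed-loop characteristic equation is s² + (1.1 + 3.6·0.85)s + 3.6·15.3 = 0.
That is s² + 4.16s + 55.08 = 0, so ω_n = 7.422 rad/s and ζ = 4.16/(2·7.422) = 0.2803.
%OS = 100·exp(−πζ/√(1−ζ²)) = 40%.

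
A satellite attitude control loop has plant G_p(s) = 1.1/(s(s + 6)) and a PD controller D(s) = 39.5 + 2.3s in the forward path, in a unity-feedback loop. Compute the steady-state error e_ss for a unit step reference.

0

The open loop D(s)G_p(s) has a pole at the origin (type 1), so the static position error constant is infinite and e_ss = 1/(1+∞) = 0.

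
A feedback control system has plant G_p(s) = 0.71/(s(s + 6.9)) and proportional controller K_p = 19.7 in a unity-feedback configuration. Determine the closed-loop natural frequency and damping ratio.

ω_n = 3.74 rad/s, ζ = 0.922

1 + K_p·G_p(s) = 0 gives s² + 6.9s + 13.99 = 0.
Matching s² + 2ζω_n s + ω_n²: ω_n = √13.99 = 3.74 rad/s and 2ζω_n = 6.9, so ζ = 6.9/(2·3.74) = 0.922.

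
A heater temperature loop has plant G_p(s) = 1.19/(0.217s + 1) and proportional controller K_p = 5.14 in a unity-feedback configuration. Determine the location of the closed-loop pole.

Closed loop: T(s) = K_p·G_p/(1+K_p·G_p) = 6.117/(0.217s + 1 + 6.117), with pole at s = −(1 + 6.117)/0.217 = −32.8.

s = -32.8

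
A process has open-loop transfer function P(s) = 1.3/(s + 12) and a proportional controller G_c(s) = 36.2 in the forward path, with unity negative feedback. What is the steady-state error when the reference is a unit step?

0.203

The loop is type 0. Static position error constant K_pos = G_c(0)·P(0) = 36.2·0.1083 = 3.922.
Steady-state error to a unit step: e_ss = 1/(1+K_pos) = 1/4.922 = 0.203.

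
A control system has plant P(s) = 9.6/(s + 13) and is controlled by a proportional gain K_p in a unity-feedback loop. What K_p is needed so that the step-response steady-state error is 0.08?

K_p = 15.6

Steady-state error for a unit step on this type-0 loop is 1/(1 + K_p·P(0)).
P(0) = 0.7385. Require 1/(1 + K_p·0.7385) = 0.08, so 1 + 0.7385·K_p = 12.5.
K_p = (12.5 − 1)/0.7385 = 15.6.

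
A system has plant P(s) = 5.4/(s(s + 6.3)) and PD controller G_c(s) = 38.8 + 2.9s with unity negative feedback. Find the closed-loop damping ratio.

ζ = 0.759

Forward path: (38.8 + 2.9s)·5.4/(s(s+6.3)). The closed-loop characteristic equation is s² + (6.3 + 5.4·2.9)s + 5.4·38.8 = 0.
That is s² + 21.96s + 209.5 = 0, so ω_n = 14.47 rad/s and ζ = 21.96/(2·14.47) = 0.7586.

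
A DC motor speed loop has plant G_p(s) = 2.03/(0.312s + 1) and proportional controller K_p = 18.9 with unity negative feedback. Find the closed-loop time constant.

τ = 0.00793 s

Closed loop: T(s) = K_p·G_p/(1+K_p·G_p) = 38.37/(0.312s + 1 + 38.37), with pole at s = −(1 + 38.37)/0.312 = −126.2.
Closed-loop time constant τ = 1/126.2 = 0.00793 s.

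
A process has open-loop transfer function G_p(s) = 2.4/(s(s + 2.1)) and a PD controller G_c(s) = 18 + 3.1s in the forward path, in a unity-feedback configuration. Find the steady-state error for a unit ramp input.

0.0486

The loop has one pole at the origin (type 1). Velocity error constant K_v = lim_{s→0} s·G_c(s)G_p(s) = 18·2.4/2.1 = 20.57.
Steady-state error to a unit ramp: e_ss = 1/K_v = 0.0486.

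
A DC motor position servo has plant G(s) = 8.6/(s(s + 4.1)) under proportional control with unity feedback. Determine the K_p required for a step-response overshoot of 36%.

K_p = 5.11

From %OS = 100·exp(−πζ/√(1−ζ²)) = 36%, ζ = −ln(0.36)/√(π²+ln²(0.36)) = 0.3093.
Characteristic equation s² + 4.1s + 8.6K_p = 0 gives ζ = 4.1/(2√(8.6K_p)).
Setting ζ = 0.3093: √(8.6K_p) = 4.1/(2·0.3093) = 6.629, so K_p = 43.94/8.6 = 5.11.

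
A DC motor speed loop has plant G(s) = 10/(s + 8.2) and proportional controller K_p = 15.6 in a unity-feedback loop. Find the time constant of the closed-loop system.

Closed-loop transfer function: T(s) = K_p·G(s)/(1 + K_p·G(s)) = 156/(s + 8.2 + 156) = 156/(s + 164.2).
Time constant τ = 1/164.2 = 0.00609 s.

τ = 0.00609 s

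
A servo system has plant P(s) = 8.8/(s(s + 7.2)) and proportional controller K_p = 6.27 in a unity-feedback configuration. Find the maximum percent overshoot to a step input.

17.5%

From 1 + K_pP(s) = 0: s² + 7.2s + 55.18 = 0 ⇒ ω_n = 7.428, ζ = 0.4846.
%OS = 100·exp(−πζ/√(1−ζ²)) = 100·exp(−π·0.4846/√0.7651) = 17.5%.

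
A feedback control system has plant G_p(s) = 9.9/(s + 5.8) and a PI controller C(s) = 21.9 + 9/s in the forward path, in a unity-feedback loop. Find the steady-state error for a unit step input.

The open loop C(s)G_p(s) has a pole at the origin (type 1), so the static position error constant is infinite and e_ss = 1/(1+∞) = 0.

0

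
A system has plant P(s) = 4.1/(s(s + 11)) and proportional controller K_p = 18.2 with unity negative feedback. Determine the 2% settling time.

T_s ≈ 0.727 s

The closed-loop denominator s² + 11s + 74.62 gives ω_n = √74.62 = 8.638 and ζ = 11/(2ω_n) = 0.6367.
2% settling time T_s ≈ 4/(ζω_n) = 4/5.5 = 0.727 s.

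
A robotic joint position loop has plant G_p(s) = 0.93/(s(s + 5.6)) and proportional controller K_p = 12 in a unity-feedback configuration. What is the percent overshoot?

0.801%

The closed-loop denominator s² + 5.6s + 11.16 gives ω_n = √11.16 = 3.341 and ζ = 5.6/(2ω_n) = 0.8382.
%OS = 100·exp(−πζ/√(1−ζ²)) = 100·exp(−π·0.8382/√0.2975) = 0.801%.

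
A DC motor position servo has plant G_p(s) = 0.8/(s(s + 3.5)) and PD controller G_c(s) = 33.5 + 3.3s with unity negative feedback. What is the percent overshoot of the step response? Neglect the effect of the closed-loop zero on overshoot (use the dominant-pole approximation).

9.89%

Forward path: (33.5 + 3.3s)·0.8/(s(s+3.5)). The closed-loop characteristic equation is s² + (3.5 + 0.8·3.3)s + 0.8·33.5 = 0.
That is s² + 6.14s + 26.8 = 0, so ω_n = 5.177 rad/s and ζ = 6.14/(2·5.177) = 0.593.
%OS = 100·exp(−πζ/√(1−ζ²)) = 9.89%.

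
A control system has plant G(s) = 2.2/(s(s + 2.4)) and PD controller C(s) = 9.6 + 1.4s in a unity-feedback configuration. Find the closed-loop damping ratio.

Forward path: (9.6 + 1.4s)·2.2/(s(s+2.4)). The closed-loop characteristic equation is s² + (2.4 + 2.2·1.4)s + 2.2·9.6 = 0.
That is s² + 5.48s + 21.12 = 0, so ω_n = 4.596 rad/s and ζ = 5.48/(2·4.596) = 0.5962.

ζ = 0.596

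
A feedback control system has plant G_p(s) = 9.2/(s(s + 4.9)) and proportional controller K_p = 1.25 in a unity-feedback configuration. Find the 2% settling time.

T_s ≈ 1.63 s

From 1 + K_pG_p(s) = 0: s² + 4.9s + 11.5 = 0 ⇒ ω_n = 3.391, ζ = 0.7225.
2% settling time T_s ≈ 4/(ζω_n) = 4/2.45 = 1.63 s.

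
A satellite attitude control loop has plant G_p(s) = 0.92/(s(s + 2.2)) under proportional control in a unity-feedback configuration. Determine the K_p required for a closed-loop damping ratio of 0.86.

K_p = 1.78

Closed-loop characteristic equation: s² + 2.2s + K_p·0.92 = 0.
So ω_n = √(0.92K_p) and 2ζω_n = 2.2, giving ζ = 2.2/(2√(0.92K_p)).
Setting ζ = 0.86: √(0.92K_p) = 2.2/(2·0.86) = 1.279, so K_p = 1.636/0.92 = 1.78.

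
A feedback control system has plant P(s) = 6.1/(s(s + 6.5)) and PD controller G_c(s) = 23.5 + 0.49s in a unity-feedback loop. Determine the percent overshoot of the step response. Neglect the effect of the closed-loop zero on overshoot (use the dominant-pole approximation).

Forward path: (23.5 + 0.49s)·6.1/(s(s+6.5)). The closed-loop characteristic equation is s² + (6.5 + 6.1·0.49)s + 6.1·23.5 = 0.
That is s² + 9.489s + 143.3 = 0, so ω_n = 11.97 rad/s and ζ = 9.489/(2·11.97) = 0.3963.
%OS = 100·exp(−πζ/√(1−ζ²)) = 25.8%.

25.8%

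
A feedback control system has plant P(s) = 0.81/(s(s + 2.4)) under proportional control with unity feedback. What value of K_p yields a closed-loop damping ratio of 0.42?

K_p = 10.1

Closed-loop characteristic equation: s² + 2.4s + K_p·0.81 = 0.
So ω_n = √(0.81K_p) and 2ζω_n = 2.4, giving ζ = 2.4/(2√(0.81K_p)).
Setting ζ = 0.42: √(0.81K_p) = 2.4/(2·0.42) = 2.857, so K_p = 8.163/0.81 = 10.1.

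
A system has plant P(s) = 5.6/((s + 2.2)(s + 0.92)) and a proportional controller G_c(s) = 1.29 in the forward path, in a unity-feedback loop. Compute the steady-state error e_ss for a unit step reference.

The loop is type 0. Static position error constant K_pos = G_c(0)·P(0) = 1.29·2.767 = 3.569.
Steady-state error to a unit step: e_ss = 1/(1+K_pos) = 1/4.569 = 0.219.

0.219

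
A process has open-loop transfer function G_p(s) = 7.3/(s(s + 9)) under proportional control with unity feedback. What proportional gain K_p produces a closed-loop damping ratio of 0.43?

K_p = 15

Closed-loop characteristic equation: s² + 9s + K_p·7.3 = 0.
So ω_n = √(7.3K_p) and 2ζω_n = 9, giving ζ = 9/(2√(7.3K_p)).
Setting ζ = 0.43: √(7.3K_p) = 9/(2·0.43) = 10.47, so K_p = 109.5/7.3 = 15.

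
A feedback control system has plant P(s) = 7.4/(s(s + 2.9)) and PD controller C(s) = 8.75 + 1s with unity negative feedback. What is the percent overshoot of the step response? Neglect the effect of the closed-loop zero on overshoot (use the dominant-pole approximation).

Forward path: (8.75 + 1s)·7.4/(s(s+2.9)). The closed-loop characteristic equation is s² + (2.9 + 7.4·1)s + 7.4·8.75 = 0.
That is s² + 10.3s + 64.75 = 0, so ω_n = 8.047 rad/s and ζ = 10.3/(2·8.047) = 0.64.
%OS = 100·exp(−πζ/√(1−ζ²)) = 7.3%.

7.3%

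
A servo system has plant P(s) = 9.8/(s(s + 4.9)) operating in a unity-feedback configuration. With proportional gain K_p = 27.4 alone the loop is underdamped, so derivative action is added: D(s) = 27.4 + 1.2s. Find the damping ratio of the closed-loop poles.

Forward path: (27.4 + 1.2s)·9.8/(s(s+4.9)). The closed-loop characteristic equation is s² + (4.9 + 9.8·1.2)s + 9.8·27.4 = 0.
That is s² + 16.66s + 268.5 = 0, so ω_n = 16.39 rad/s and ζ = 16.66/(2·16.39) = 0.5083.

ζ = 0.508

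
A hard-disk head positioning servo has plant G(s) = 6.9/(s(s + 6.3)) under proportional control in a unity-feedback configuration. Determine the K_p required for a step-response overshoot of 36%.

From %OS = 100·exp(−πζ/√(1−ζ²)) = 36%, ζ = −ln(0.36)/√(π²+ln²(0.36)) = 0.3093.
Characteristic equation s² + 6.3s + 6.9K_p = 0 gives ζ = 6.3/(2√(6.9K_p)).
Setting ζ = 0.3093: √(6.9K_p) = 6.3/(2·0.3093) = 10.19, so K_p = 103.7/6.9 = 15.

K_p = 15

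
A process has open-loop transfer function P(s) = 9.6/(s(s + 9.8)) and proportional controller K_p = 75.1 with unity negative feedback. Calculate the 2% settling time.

T_s ≈ 0.816 s

The closed-loop denominator s² + 9.8s + 721 gives ω_n = √721 = 26.85 and ζ = 9.8/(2ω_n) = 0.1825.
2% settling time T_s ≈ 4/(ζω_n) = 4/4.9 = 0.816 s.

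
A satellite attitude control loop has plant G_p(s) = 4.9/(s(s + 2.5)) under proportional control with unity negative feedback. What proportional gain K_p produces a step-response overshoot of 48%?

From %OS = 100·exp(−πζ/√(1−ζ²)) = 48%, ζ = −ln(0.48)/√(π²+ln²(0.48)) = 0.2275.
Characteristic equation s² + 2.5s + 4.9K_p = 0 gives ζ = 2.5/(2√(4.9K_p)).
Setting ζ = 0.2275: √(4.9K_p) = 2.5/(2·0.2275) = 5.494, so K_p = 30.19/4.9 = 6.16.

K_p = 6.16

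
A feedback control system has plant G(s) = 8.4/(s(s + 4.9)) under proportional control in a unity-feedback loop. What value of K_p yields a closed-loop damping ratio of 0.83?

Closed-loop characteristic equation: s² + 4.9s + K_p·8.4 = 0.
So ω_n = √(8.4K_p) and 2ζω_n = 4.9, giving ζ = 4.9/(2√(8.4K_p)).
Setting ζ = 0.83: √(8.4K_p) = 4.9/(2·0.83) = 2.952, so K_p = 8.713/8.4 = 1.04.

K_p = 1.04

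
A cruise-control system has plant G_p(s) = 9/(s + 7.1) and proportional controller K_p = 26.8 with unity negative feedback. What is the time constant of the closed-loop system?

Closed-loop transfer function: T(s) = K_p·G_p(s)/(1 + K_p·G_p(s)) = 241.2/(s + 7.1 + 241.2) = 241.2/(s + 248.3).
Time constant τ = 1/248.3 = 0.00403 s.

τ = 0.00403 s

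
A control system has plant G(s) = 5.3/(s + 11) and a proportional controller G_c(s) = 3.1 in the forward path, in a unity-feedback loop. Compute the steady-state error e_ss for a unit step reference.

0.401

The loop is type 0. Static position error constant K_pos = G_c(0)·G(0) = 3.1·0.4818 = 1.494.
Steady-state error to a unit step: e_ss = 1/(1+K_pos) = 1/2.494 = 0.401.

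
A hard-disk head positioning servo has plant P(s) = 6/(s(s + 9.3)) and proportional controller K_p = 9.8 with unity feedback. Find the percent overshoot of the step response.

Closed-loop characteristic equation: s² + 9.3s + 58.8 = 0, so ω_n = 7.668 rad/s and ζ = 9.3/(2·7.668) = 0.6064.
%OS = 100·exp(−πζ/√(1−ζ²)) = 100·exp(−π·0.6064/√0.6323) = 9.11%.

9.11%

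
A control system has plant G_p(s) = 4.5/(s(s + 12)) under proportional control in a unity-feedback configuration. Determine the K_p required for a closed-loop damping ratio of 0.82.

K_p = 11.9

Closed-loop characteristic equation: s² + 12s + K_p·4.5 = 0.
So ω_n = √(4.5K_p) and 2ζω_n = 12, giving ζ = 12/(2√(4.5K_p)).
Setting ζ = 0.82: √(4.5K_p) = 12/(2·0.82) = 7.317, so K_p = 53.54/4.5 = 11.9.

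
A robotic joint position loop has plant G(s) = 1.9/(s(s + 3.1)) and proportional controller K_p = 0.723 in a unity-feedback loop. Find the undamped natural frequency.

ω_n = 1.17 rad/s

The closed-loop denominator is s(s+3.1) + 0.723·1.9 = s² + 3.1s + 1.374.
Matching s² + 2ζω_n s + ω_n²: ω_n = √1.374 = 1.172 rad/s and 2ζω_n = 3.1, so ζ = 3.1/(2·1.172) = 1.32.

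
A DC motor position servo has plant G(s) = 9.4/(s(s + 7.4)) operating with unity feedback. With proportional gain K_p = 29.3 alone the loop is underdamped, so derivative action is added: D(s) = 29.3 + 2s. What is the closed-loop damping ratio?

ζ = 0.789

Forward path: (29.3 + 2s)·9.4/(s(s+7.4)). The closed-loop characteristic equation is s² + (7.4 + 9.4·2)s + 9.4·29.3 = 0.
That is s² + 26.2s + 275.4 = 0, so ω_n = 16.6 rad/s and ζ = 26.2/(2·16.6) = 0.7894.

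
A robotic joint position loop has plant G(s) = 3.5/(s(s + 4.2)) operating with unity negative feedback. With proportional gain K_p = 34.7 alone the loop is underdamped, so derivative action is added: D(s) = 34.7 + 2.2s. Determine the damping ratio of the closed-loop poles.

Forward path: (34.7 + 2.2s)·3.5/(s(s+4.2)). The closed-loop characteristic equation is s² + (4.2 + 3.5·2.2)s + 3.5·34.7 = 0.
That is s² + 11.9s + 121.5 = 0, so ω_n = 11.02 rad/s and ζ = 11.9/(2·11.02) = 0.5399.

ζ = 0.54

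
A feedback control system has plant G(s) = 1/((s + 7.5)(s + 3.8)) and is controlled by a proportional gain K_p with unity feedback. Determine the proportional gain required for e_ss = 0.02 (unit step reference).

K_p = 1400

Steady-state error for a unit step on this type-0 loop is 1/(1 + K_p·G(0)).
G(0) = 0.03509. Require 1/(1 + K_p·0.03509) = 0.02, so 1 + 0.03509·K_p = 50.
K_p = (50 − 1)/0.03509 = 1400.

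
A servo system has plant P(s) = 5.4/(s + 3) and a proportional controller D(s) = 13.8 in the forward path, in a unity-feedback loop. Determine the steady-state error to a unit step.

The loop is type 0. Static position error constant K_pos = D(0)·P(0) = 13.8·1.8 = 24.84.
Steady-state error to a unit step: e_ss = 1/(1+K_pos) = 1/25.84 = 0.0387.

0.0387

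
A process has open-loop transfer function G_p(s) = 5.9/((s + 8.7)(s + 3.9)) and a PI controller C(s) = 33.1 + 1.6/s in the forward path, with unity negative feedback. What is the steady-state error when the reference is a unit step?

0

The open loop C(s)G_p(s) has a pole at the origin (type 1), so the static position error constant is infinite and e_ss = 1/(1+∞) = 0.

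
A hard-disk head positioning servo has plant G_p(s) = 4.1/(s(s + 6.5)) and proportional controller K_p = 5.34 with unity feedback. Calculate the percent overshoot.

4.82%

From 1 + K_pG_p(s) = 0: s² + 6.5s + 21.89 = 0 ⇒ ω_n = 4.679, ζ = 0.6946.
%OS = 100·exp(−πζ/√(1−ζ²)) = 100·exp(−π·0.6946/√0.5176) = 4.82%.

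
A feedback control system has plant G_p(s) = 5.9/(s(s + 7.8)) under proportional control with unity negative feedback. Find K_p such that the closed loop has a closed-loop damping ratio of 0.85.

K_p = 3.57

Closed-loop characteristic equation: s² + 7.8s + K_p·5.9 = 0.
So ω_n = √(5.9K_p) and 2ζω_n = 7.8, giving ζ = 7.8/(2√(5.9K_p)).
Setting ζ = 0.85: √(5.9K_p) = 7.8/(2·0.85) = 4.588, so K_p = 21.05/5.9 = 3.57.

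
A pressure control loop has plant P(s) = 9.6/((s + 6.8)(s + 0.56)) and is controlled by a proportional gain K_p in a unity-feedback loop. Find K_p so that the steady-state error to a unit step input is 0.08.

The loop is type 0, so e_ss(step) = 1/(1 + K_pos) with K_pos = K_p·P(0).
P(0) = 2.521. Require 1/(1 + K_p·2.521) = 0.08, so 1 + 2.521·K_p = 12.5.
K_p = (12.5 − 1)/2.521 = 4.56.

K_p = 4.56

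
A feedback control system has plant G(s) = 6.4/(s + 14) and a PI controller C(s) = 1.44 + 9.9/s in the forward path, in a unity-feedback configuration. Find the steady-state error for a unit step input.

0

The open loop C(s)G(s) has a pole at the origin (type 1), so the static position error constant is infinite and e_ss = 1/(1+∞) = 0.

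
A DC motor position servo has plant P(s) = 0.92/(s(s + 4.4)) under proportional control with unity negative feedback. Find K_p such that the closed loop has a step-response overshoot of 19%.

From %OS = 100·exp(−πζ/√(1−ζ²)) = 19%, ζ = −ln(0.19)/√(π²+ln²(0.19)) = 0.4673.
Characteristic equation s² + 4.4s + 0.92K_p = 0 gives ζ = 4.4/(2√(0.92K_p)).
Setting ζ = 0.4673: √(0.92K_p) = 4.4/(2·0.4673) = 4.707, so K_p = 22.16/0.92 = 24.1.

K_p = 24.1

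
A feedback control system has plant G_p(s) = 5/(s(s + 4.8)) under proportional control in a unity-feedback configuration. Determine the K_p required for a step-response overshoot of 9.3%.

K_p = 3.17

From %OS = 100·exp(−πζ/√(1−ζ²)) = 9.3%, ζ = −ln(0.093)/√(π²+ln²(0.093)) = 0.6031.
Characteristic equation s² + 4.8s + 5K_p = 0 gives ζ = 4.8/(2√(5K_p)).
Setting ζ = 0.6031: √(5K_p) = 4.8/(2·0.6031) = 3.98, so K_p = 15.84/5 = 3.17.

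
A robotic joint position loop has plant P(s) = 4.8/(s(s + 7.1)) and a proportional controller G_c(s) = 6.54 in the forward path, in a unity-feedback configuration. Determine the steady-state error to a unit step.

0

The open loop G_c(s)P(s) has a pole at the origin (type 1), so the static position error constant is infinite and e_ss = 1/(1+∞) = 0.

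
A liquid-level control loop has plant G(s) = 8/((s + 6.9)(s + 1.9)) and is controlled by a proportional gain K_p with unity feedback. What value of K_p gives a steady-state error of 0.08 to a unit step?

For a type-0 loop with proportional control, e_ss = 1/(1 + K_p·G(0)).
G(0) = 0.6102. Require 1/(1 + K_p·0.6102) = 0.08, so 1 + 0.6102·K_p = 12.5.
K_p = (12.5 − 1)/0.6102 = 18.8.

K_p = 18.8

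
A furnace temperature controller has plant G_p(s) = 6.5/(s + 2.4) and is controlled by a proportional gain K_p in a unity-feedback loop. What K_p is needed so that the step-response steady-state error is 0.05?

The loop is type 0, so e_ss(step) = 1/(1 + K_pos) with K_pos = K_p·G_p(0).
G_p(0) = 2.708. Require 1/(1 + K_p·2.708) = 0.05, so 1 + 2.708·K_p = 20.
K_p = (20 − 1)/2.708 = 7.02.

K_p = 7.02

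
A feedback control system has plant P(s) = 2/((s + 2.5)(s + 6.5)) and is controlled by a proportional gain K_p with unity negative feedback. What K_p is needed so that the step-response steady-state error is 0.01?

K_p = 804

Steady-state error for a unit step on this type-0 loop is 1/(1 + K_p·P(0)).
P(0) = 0.1231. Require 1/(1 + K_p·0.1231) = 0.01, so 1 + 0.1231·K_p = 100.
K_p = (100 − 1)/0.1231 = 804.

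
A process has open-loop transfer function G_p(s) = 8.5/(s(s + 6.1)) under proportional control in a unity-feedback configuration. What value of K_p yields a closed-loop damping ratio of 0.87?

K_p = 1.45

Closed-loop characteristic equation: s² + 6.1s + K_p·8.5 = 0.
So ω_n = √(8.5K_p) and 2ζω_n = 6.1, giving ζ = 6.1/(2√(8.5K_p)).
Setting ζ = 0.87: √(8.5K_p) = 6.1/(2·0.87) = 3.506, so K_p = 12.29/8.5 = 1.45.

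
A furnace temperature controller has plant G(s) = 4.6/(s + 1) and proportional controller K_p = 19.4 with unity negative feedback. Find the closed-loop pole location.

s = -90.24

Closed-loop transfer function: T(s) = K_p·G(s)/(1 + K_p·G(s)) = 89.24/(s + 1 + 89.24) = 89.24/(s + 90.24).
The closed-loop pole is at s = −90.24.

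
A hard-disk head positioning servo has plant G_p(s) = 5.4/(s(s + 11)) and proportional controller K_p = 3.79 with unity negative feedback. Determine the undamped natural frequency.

ω_n = 4.52 rad/s

1 + K_p·G_p(s) = 0 gives s² + 11s + 20.47 = 0.
So ω_n² = 20.47 ⇒ ω_n = 4.524 rad/s, and ζ = 11/(2ω_n) = 1.22.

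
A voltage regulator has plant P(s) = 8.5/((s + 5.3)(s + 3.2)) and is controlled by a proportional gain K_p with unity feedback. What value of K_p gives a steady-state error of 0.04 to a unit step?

Steady-state error for a unit step on this type-0 loop is 1/(1 + K_p·P(0)).
P(0) = 0.5012. Require 1/(1 + K_p·0.5012) = 0.04, so 1 + 0.5012·K_p = 25.
K_p = (25 − 1)/0.5012 = 47.9.

K_p = 47.9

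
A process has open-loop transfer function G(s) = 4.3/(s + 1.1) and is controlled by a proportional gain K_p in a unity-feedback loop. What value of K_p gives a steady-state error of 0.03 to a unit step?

K_p = 8.27

Steady-state error for a unit step on this type-0 loop is 1/(1 + K_p·G(0)).
G(0) = 3.909. Require 1/(1 + K_p·3.909) = 0.03, so 1 + 3.909·K_p = 33.33.
K_p = (33.33 − 1)/3.909 = 8.27.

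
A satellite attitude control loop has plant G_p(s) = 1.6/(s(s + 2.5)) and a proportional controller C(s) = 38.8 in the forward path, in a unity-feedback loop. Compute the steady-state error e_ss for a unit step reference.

0

The open loop C(s)G_p(s) has a pole at the origin (type 1), so the static position error constant is infinite and e_ss = 1/(1+∞) = 0.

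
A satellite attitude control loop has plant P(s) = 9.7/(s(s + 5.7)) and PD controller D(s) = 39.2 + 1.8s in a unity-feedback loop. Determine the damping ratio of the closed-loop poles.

Forward path: (39.2 + 1.8s)·9.7/(s(s+5.7)). The closed-loop characteristic equation is s² + (5.7 + 9.7·1.8)s + 9.7·39.2 = 0.
That is s² + 23.16s + 380.2 = 0, so ω_n = 19.5 rad/s and ζ = 23.16/(2·19.5) = 0.5939.

ζ = 0.594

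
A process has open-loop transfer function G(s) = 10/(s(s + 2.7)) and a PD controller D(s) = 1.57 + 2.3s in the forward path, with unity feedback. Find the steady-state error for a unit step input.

0

The open loop D(s)G(s) has a pole at the origin (type 1), so the static position error constant is infinite and e_ss = 1/(1+∞) = 0.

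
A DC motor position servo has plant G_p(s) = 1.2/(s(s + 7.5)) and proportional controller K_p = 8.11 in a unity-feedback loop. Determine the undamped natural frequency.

The closed-loop denominator is s(s+7.5) + 8.11·1.2 = s² + 7.5s + 9.732.
So ω_n² = 9.732 ⇒ ω_n = 3.12 rad/s, and ζ = 7.5/(2ω_n) = 1.2.

ω_n = 3.12 rad/s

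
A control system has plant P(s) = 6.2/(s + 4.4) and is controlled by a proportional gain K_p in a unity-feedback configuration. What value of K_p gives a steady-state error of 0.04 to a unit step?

K_p = 17

For a type-0 loop with proportional control, e_ss = 1/(1 + K_p·P(0)).
P(0) = 1.409. Require 1/(1 + K_p·1.409) = 0.04, so 1 + 1.409·K_p = 25.
K_p = (25 − 1)/1.409 = 17.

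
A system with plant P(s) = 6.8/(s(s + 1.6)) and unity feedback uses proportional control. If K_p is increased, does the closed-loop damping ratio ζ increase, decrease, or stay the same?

decrease

ζ = 1.6/(2√(6.8K_p)); increasing K_p raises the denominator, so ζ falls.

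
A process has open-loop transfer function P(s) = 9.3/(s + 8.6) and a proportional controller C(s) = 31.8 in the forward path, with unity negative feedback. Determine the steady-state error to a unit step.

0.0283

The loop is type 0. Static position error constant K_pos = C(0)·P(0) = 31.8·1.081 = 34.39.
Steady-state error to a unit step: e_ss = 1/(1+K_pos) = 1/35.39 = 0.0283.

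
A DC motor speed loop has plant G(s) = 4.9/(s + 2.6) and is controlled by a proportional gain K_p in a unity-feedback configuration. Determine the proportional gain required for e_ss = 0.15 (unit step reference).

Steady-state error for a unit step on this type-0 loop is 1/(1 + K_p·G(0)).
G(0) = 1.885. Require 1/(1 + K_p·1.885) = 0.15, so 1 + 1.885·K_p = 6.667.
K_p = (6.667 − 1)/1.885 = 3.01.

K_p = 3.01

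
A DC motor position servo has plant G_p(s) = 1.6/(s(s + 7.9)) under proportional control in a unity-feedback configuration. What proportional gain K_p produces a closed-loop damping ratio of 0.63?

K_p = 24.6

Closed-loop characteristic equation: s² + 7.9s + K_p·1.6 = 0.
So ω_n = √(1.6K_p) and 2ζω_n = 7.9, giving ζ = 7.9/(2√(1.6K_p)).
Setting ζ = 0.63: √(1.6K_p) = 7.9/(2·0.63) = 6.27, so K_p = 39.31/1.6 = 24.6.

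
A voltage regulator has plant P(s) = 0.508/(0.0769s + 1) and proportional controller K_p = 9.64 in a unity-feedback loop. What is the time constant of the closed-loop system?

Closed loop: T(s) = K_p·P/(1+K_p·P) = 4.897/(0.0769s + 1 + 4.897), with pole at s = −(1 + 4.897)/0.0769 = −76.69.
Closed-loop time constant τ = 1/76.69 = 0.013 s.

τ = 0.013 s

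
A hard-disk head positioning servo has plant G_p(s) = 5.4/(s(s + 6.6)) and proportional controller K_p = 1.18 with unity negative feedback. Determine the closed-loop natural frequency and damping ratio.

ω_n = 2.52 rad/s, ζ = 1.31

With unity feedback the closed-loop characteristic equation is s² + 6.6s + 1.18·5.4 = s² + 6.6s + 6.372 = 0.
So ω_n² = 6.372 ⇒ ω_n = 2.524 rad/s, and ζ = 6.6/(2ω_n) = 1.31.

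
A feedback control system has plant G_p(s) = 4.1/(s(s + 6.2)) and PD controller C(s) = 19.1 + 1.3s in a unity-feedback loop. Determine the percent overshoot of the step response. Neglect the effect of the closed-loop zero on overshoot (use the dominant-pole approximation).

6.74%

Forward path: (19.1 + 1.3s)·4.1/(s(s+6.2)). The closed-loop characteristic equation is s² + (6.2 + 4.1·1.3)s + 4.1·19.1 = 0.
That is s² + 11.53s + 78.31 = 0, so ω_n = 8.849 rad/s and ζ = 11.53/(2·8.849) = 0.6515.
%OS = 100·exp(−πζ/√(1−ζ²)) = 6.74%.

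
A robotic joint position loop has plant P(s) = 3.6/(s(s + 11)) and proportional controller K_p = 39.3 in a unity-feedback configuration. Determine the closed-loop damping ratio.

ζ = 0.462

With unity feedback the closed-loop characteristic equation is s² + 11s + 39.3·3.6 = s² + 11s + 141.5 = 0.
Matching s² + 2ζω_n s + ω_n²: ω_n = √141.5 = 11.89 rad/s and 2ζω_n = 11, so ζ = 11/(2·11.89) = 0.462.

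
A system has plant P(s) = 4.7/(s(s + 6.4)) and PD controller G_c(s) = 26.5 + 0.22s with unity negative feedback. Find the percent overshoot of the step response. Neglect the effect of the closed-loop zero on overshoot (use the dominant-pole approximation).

33%

Forward path: (26.5 + 0.22s)·4.7/(s(s+6.4)). The closed-loop characteristic equation is s² + (6.4 + 4.7·0.22)s + 4.7·26.5 = 0.
That is s² + 7.434s + 124.6 = 0, so ω_n = 11.16 rad/s and ζ = 7.434/(2·11.16) = 0.3331.
%OS = 100·exp(−πζ/√(1−ζ²)) = 33%.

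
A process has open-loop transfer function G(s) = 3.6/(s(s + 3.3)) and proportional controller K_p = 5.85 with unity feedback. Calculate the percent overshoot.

29.8%

The closed-loop denominator s² + 3.3s + 21.06 gives ω_n = √21.06 = 4.589 and ζ = 3.3/(2ω_n) = 0.3595.
%OS = 100·exp(−πζ/√(1−ζ²)) = 100·exp(−π·0.3595/√0.8707) = 29.8%.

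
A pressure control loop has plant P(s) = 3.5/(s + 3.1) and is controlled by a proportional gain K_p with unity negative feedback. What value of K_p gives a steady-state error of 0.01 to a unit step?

The loop is type 0, so e_ss(step) = 1/(1 + K_pos) with K_pos = K_p·P(0).
P(0) = 1.129. Require 1/(1 + K_p·1.129) = 0.01, so 1 + 1.129·K_p = 100.
K_p = (100 − 1)/1.129 = 87.7.

K_p = 87.7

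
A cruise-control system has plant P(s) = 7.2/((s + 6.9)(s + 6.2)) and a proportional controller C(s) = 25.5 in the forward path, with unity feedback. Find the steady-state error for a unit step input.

0.189

The loop is type 0. Static position error constant K_pos = C(0)·P(0) = 25.5·0.1683 = 4.292.
Steady-state error to a unit step: e_ss = 1/(1+K_pos) = 1/5.292 = 0.189.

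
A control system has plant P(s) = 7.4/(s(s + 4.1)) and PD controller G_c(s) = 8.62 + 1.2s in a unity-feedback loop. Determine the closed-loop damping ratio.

Forward path: (8.62 + 1.2s)·7.4/(s(s+4.1)). The closed-loop characteristic equation is s² + (4.1 + 7.4·1.2)s + 7.4·8.62 = 0.
That is s² + 12.98s + 63.79 = 0, so ω_n = 7.987 rad/s and ζ = 12.98/(2·7.987) = 0.8126.

ζ = 0.813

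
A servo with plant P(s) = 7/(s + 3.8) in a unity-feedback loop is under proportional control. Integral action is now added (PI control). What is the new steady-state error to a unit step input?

0

Adding integral action puts a pole at s = 0 in the forward path, raising the system type to 1; a type-1 loop has zero steady-state error to a step.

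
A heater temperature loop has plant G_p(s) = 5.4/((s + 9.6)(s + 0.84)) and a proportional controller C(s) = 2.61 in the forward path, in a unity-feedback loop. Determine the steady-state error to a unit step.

The loop is type 0. Static position error constant K_pos = C(0)·G_p(0) = 2.61·0.6696 = 1.748.
Steady-state error to a unit step: e_ss = 1/(1+K_pos) = 1/2.748 = 0.364.

0.364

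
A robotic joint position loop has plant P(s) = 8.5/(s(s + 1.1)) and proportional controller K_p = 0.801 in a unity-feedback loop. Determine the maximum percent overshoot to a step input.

50.8%

Closed-loop characteristic equation: s² + 1.1s + 6.809 = 0, so ω_n = 2.609 rad/s and ζ = 1.1/(2·2.609) = 0.2108.
%OS = 100·exp(−πζ/√(1−ζ²)) = 100·exp(−π·0.2108/√0.9556) = 50.8%.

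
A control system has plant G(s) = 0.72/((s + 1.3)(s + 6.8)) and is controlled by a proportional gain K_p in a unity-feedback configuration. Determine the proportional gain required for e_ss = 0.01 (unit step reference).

The loop is type 0, so e_ss(step) = 1/(1 + K_pos) with K_pos = K_p·G(0).
G(0) = 0.08145. Require 1/(1 + K_p·0.08145) = 0.01, so 1 + 0.08145·K_p = 100.
K_p = (100 − 1)/0.08145 = 1220.

K_p = 1220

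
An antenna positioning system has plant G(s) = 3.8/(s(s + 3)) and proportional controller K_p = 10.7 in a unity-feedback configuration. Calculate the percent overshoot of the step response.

46.7%

The closed-loop denominator s² + 3s + 40.66 gives ω_n = √40.66 = 6.377 and ζ = 3/(2ω_n) = 0.2352.
%OS = 100·exp(−πζ/√(1−ζ²)) = 100·exp(−π·0.2352/√0.9447) = 46.7%.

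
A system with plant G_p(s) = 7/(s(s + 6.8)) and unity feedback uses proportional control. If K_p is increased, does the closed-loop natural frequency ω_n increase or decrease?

increase

ω_n = √(7·K_p), which grows with K_p.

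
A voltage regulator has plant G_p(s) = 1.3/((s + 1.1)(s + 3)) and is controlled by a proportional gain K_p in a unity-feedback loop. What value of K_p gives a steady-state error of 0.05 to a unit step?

K_p = 48.2

Steady-state error for a unit step on this type-0 loop is 1/(1 + K_p·G_p(0)).
G_p(0) = 0.3939. Require 1/(1 + K_p·0.3939) = 0.05, so 1 + 0.3939·K_p = 20.
K_p = (20 − 1)/0.3939 = 48.2.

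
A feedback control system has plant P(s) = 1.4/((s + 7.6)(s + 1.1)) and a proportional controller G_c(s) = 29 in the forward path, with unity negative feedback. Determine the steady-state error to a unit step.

0.171

The loop is type 0. Static position error constant K_pos = G_c(0)·P(0) = 29·0.1675 = 4.856.
Steady-state error to a unit step: e_ss = 1/(1+K_pos) = 1/5.856 = 0.171.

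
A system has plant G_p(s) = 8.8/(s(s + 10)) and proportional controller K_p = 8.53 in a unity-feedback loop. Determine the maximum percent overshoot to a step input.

10.9%

Closed-loop characteristic equation: s² + 10s + 75.06 = 0, so ω_n = 8.664 rad/s and ζ = 10/(2·8.664) = 0.5771.
%OS = 100·exp(−πζ/√(1−ζ²)) = 100·exp(−π·0.5771/√0.667) = 10.9%.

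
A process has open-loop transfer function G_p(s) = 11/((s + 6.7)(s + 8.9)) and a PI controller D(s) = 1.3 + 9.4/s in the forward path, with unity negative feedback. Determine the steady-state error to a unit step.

0

The open loop D(s)G_p(s) has a pole at the origin (type 1), so the static position error constant is infinite and e_ss = 1/(1+∞) = 0.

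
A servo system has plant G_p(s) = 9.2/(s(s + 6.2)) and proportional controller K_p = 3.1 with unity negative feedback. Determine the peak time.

T_p = 0.722 s

From 1 + K_pG_p(s) = 0: s² + 6.2s + 28.52 = 0 ⇒ ω_n = 5.34, ζ = 0.5805.
Damped frequency ω_d = ω_n√(1−ζ²) = 4.349 rad/s, so peak time T_p = π/ω_d = 0.722 s.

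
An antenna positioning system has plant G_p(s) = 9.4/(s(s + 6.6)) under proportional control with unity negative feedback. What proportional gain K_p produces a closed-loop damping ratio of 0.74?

Closed-loop characteristic equation: s² + 6.6s + K_p·9.4 = 0.
So ω_n = √(9.4K_p) and 2ζω_n = 6.6, giving ζ = 6.6/(2√(9.4K_p)).
Setting ζ = 0.74: √(9.4K_p) = 6.6/(2·0.74) = 4.459, so K_p = 19.89/9.4 = 2.12.

K_p = 2.12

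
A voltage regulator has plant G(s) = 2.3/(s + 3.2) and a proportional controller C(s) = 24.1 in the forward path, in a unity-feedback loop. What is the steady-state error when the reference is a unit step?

0.0546

The loop is type 0. Static position error constant K_pos = C(0)·G(0) = 24.1·0.7187 = 17.32.
Steady-state error to a unit step: e_ss = 1/(1+K_pos) = 1/18.32 = 0.0546.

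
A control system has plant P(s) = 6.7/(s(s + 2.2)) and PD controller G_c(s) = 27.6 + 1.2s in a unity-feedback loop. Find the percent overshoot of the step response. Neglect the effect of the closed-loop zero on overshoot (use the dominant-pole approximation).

27.9%

Forward path: (27.6 + 1.2s)·6.7/(s(s+2.2)). The closed-loop characteristic equation is s² + (2.2 + 6.7·1.2)s + 6.7·27.6 = 0.
That is s² + 10.24s + 184.9 = 0, so ω_n = 13.6 rad/s and ζ = 10.24/(2·13.6) = 0.3765.
%OS = 100·exp(−πζ/√(1−ζ²)) = 27.9%.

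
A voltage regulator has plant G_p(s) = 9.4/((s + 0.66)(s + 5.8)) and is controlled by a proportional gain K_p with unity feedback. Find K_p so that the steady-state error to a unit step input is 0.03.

K_p = 13.2

For a type-0 loop with proportional control, e_ss = 1/(1 + K_p·G_p(0)).
G_p(0) = 2.456. Require 1/(1 + K_p·2.456) = 0.03, so 1 + 2.456·K_p = 33.33.
K_p = (33.33 − 1)/2.456 = 13.2.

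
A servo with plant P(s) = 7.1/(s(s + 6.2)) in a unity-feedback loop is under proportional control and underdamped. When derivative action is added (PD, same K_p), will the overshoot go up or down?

With PD the characteristic equation becomes s² + (a + K·K_d)s + K·K_p = 0; the damping term grows, ζ rises, overshoot falls.

decrease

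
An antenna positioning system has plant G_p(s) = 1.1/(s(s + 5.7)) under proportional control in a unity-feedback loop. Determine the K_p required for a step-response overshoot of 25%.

From %OS = 100·exp(−πζ/√(1−ζ²)) = 25%, ζ = −ln(0.25)/√(π²+ln²(0.25)) = 0.4037.
Characteristic equation s² + 5.7s + 1.1K_p = 0 gives ζ = 5.7/(2√(1.1K_p)).
Setting ζ = 0.4037: √(1.1K_p) = 5.7/(2·0.4037) = 7.059, so K_p = 49.84/1.1 = 45.3.

K_p = 45.3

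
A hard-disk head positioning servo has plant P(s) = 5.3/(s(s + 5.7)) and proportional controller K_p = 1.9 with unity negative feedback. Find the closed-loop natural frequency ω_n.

1 + K_p·P(s) = 0 gives s² + 5.7s + 10.07 = 0.
Matching s² + 2ζω_n s + ω_n²: ω_n = √10.07 = 3.173 rad/s and 2ζω_n = 5.7, so ζ = 5.7/(2·3.173) = 0.898.

ω_n = 3.17 rad/s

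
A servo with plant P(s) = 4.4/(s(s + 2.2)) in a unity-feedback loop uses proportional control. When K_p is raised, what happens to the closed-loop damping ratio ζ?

ζ = 2.2/(2√(4.4K_p)); increasing K_p raises the denominator, so ζ falls.

decrease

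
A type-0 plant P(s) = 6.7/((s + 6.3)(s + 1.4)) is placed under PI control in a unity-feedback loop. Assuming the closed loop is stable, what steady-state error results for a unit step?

The PI controller's integrator makes the forward path type 1, so e_ss to a step is zero.

0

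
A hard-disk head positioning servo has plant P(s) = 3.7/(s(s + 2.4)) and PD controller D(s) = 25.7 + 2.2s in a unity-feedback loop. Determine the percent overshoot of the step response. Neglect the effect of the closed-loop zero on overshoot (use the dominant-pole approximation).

Forward path: (25.7 + 2.2s)·3.7/(s(s+2.4)). The closed-loop characteristic equation is s² + (2.4 + 3.7·2.2)s + 3.7·25.7 = 0.
That is s² + 10.54s + 95.09 = 0, so ω_n = 9.751 rad/s and ζ = 10.54/(2·9.751) = 0.5404.
%OS = 100·exp(−πζ/√(1−ζ²)) = 13.3%.

13.3%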